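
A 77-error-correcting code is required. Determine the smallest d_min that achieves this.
Correcting t errors requires d_min ≥ 2t + 1 = 2·77 + 1 = 155.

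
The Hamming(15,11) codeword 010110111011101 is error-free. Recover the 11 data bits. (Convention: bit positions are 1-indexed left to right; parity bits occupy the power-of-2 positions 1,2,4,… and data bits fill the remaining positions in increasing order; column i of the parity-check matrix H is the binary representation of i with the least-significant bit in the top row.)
Parity bits occupy power-of-2 positions; data bits are at positions {3,5,6,7,9,10,11,12,13,14,15} (1-indexed).
Extract: c[3]=0 c[5]=1 c[6]=0 c[7]=1 c[9]=1 c[10]=0 c[11]=1 c[12]=1 c[13]=1 c[14]=0 c[15]=1
Data = 01011011101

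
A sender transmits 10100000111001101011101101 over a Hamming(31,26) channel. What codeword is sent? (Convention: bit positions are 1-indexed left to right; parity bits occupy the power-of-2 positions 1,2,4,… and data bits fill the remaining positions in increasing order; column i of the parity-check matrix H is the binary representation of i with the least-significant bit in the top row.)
Codeword c = d · G (mod 2), d = 10100000111001101011101101:
  c[0] = d·G[:,0] = (10100000111001101011101101)·(11011010101101010101010101) mod 2 = 1+0+0+0+0+0+0+0+1+0+1+0+0+1+0+0+0+0+0+1+0+0+0+1+0+1 mod 2 = 1
  c[1] = d·G[:,1] = (10100000111001101011101101)·(10110110011011001100110011) mod 2 = 1+0+1+0+0+0+0+0+0+1+1+0+0+1+0+0+1+0+0+0+1+0+0+0+0+1 mod 2 = 0
  c[2] = d·G[:,2] = (10100000111001101011101101)·(10000000000000000000000000) mod 2 = 1+0+0+0+0+0+0+0+0+0+0+0+0+0+0+0+0+0+0+0+0+0+0+0+0+0 mod 2 = 1
  c[3] = d·G[:,3] = (10100000111001101011101101)·(01110001111000111100001111) mod 2 = 0+0+1+0+0+0+0+0+1+1+1+0+0+0+1+0+1+0+0+0+0+0+1+1+0+1 mod 2 = 1
  c[4] = d·G[:,4] = (10100000111001101011101101)·(01000000000000000000000000) mod 2 = 0+0+0+0+0+0+0+0+0+0+0+0+0+0+0+0+0+0+0+0+0+0+0+0+0+0 mod 2 = 0
  c[5] = d·G[:,5] = (10100000111001101011101101)·(00100000000000000000000000) mod 2 = 0+0+1+0+0+0+0+0+0+0+0+0+0+0+0+0+0+0+0+0+0+0+0+0+0+0 mod 2 = 1
  c[6] = d·G[:,6] = (10100000111001101011101101)·(00010000000000000000000000) mod 2 = 0+0+0+0+0+0+0+0+0+0+0+0+0+0+0+0+0+0+0+0+0+0+0+0+0+0 mod 2 = 0
  c[7] = d·G[:,7] = (10100000111001101011101101)·(00001111111000000011111111) mod 2 = 0+0+0+0+0+0+0+0+1+1+1+0+0+0+0+0+0+0+1+1+1+0+1+1+0+1 mod 2 = 1
  c[8] = d·G[:,8] = (10100000111001101011101101)·(00001000000000000000000000) mod 2 = 0+0+0+0+0+0+0+0+0+0+0+0+0+0+0+0+0+0+0+0+0+0+0+0+0+0 mod 2 = 0
  c[9] = d·G[:,9] = (10100000111001101011101101)·(00000100000000000000000000) mod 2 = 0+0+0+0+0+0+0+0+0+0+0+0+0+0+0+0+0+0+0+0+0+0+0+0+0+0 mod 2 = 0
  c[10] = d·G[:,10] = (10100000111001101011101101)·(00000010000000000000000000) mod 2 = 0+0+0+0+0+0+0+0+0+0+0+0+0+0+0+0+0+0+0+0+0+0+0+0+0+0 mod 2 = 0
  c[11] = d·G[:,11] = (10100000111001101011101101)·(00000001000000000000000000) mod 2 = 0+0+0+0+0+0+0+0+0+0+0+0+0+0+0+0+0+0+0+0+0+0+0+0+0+0 mod 2 = 0
  c[12] = d·G[:,12] = (10100000111001101011101101)·(00000000100000000000000000) mod 2 = 0+0+0+0+0+0+0+0+1+0+0+0+0+0+0+0+0+0+0+0+0+0+0+0+0+0 mod 2 = 1
  c[13] = d·G[:,13] = (10100000111001101011101101)·(00000000010000000000000000) mod 2 = 0+0+0+0+0+0+0+0+0+1+0+0+0+0+0+0+0+0+0+0+0+0+0+0+0+0 mod 2 = 1
  c[14] = d·G[:,14] = (10100000111001101011101101)·(00000000001000000000000000) mod 2 = 0+0+0+0+0+0+0+0+0+0+1+0+0+0+0+0+0+0+0+0+0+0+0+0+0+0 mod 2 = 1
  c[15] = d·G[:,15] = (10100000111001101011101101)·(00000000000111111111111111) mod 2 = 0+0+0+0+0+0+0+0+0+0+0+0+0+1+1+0+1+0+1+1+1+0+1+1+0+1 mod 2 = 1
  c[16] = d·G[:,16] = (10100000111001101011101101)·(00000000000100000000000000) mod 2 = 0+0+0+0+0+0+0+0+0+0+0+0+0+0+0+0+0+0+0+0+0+0+0+0+0+0 mod 2 = 0
  c[17] = d·G[:,17] = (10100000111001101011101101)·(00000000000010000000000000) mod 2 = 0+0+0+0+0+0+0+0+0+0+0+0+0+0+0+0+0+0+0+0+0+0+0+0+0+0 mod 2 = 0
  c[18] = d·G[:,18] = (10100000111001101011101101)·(00000000000001000000000000) mod 2 = 0+0+0+0+0+0+0+0+0+0+0+0+0+1+0+0+0+0+0+0+0+0+0+0+0+0 mod 2 = 1
  c[19] = d·G[:,19] = (10100000111001101011101101)·(00000000000000100000000000) mod 2 = 0+0+0+0+0+0+0+0+0+0+0+0+0+0+1+0+0+0+0+0+0+0+0+0+0+0 mod 2 = 1
  c[20] = d·G[:,20] = (10100000111001101011101101)·(00000000000000010000000000) mod 2 = 0+0+0+0+0+0+0+0+0+0+0+0+0+0+0+0+0+0+0+0+0+0+0+0+0+0 mod 2 = 0
  c[21] = d·G[:,21] = (10100000111001101011101101)·(00000000000000001000000000) mod 2 = 0+0+0+0+0+0+0+0+0+0+0+0+0+0+0+0+1+0+0+0+0+0+0+0+0+0 mod 2 = 1
  c[22] = d·G[:,22] = (10100000111001101011101101)·(00000000000000000100000000) mod 2 = 0+0+0+0+0+0+0+0+0+0+0+0+0+0+0+0+0+0+0+0+0+0+0+0+0+0 mod 2 = 0
  c[23] = d·G[:,23] = (10100000111001101011101101)·(00000000000000000010000000) mod 2 = 0+0+0+0+0+0+0+0+0+0+0+0+0+0+0+0+0+0+1+0+0+0+0+0+0+0 mod 2 = 1
  c[24] = d·G[:,24] = (10100000111001101011101101)·(00000000000000000001000000) mod 2 = 0+0+0+0+0+0+0+0+0+0+0+0+0+0+0+0+0+0+0+1+0+0+0+0+0+0 mod 2 = 1
  c[25] = d·G[:,25] = (10100000111001101011101101)·(00000000000000000000100000) mod 2 = 0+0+0+0+0+0+0+0+0+0+0+0+0+0+0+0+0+0+0+0+1+0+0+0+0+0 mod 2 = 1
  c[26] = d·G[:,26] = (10100000111001101011101101)·(00000000000000000000010000) mod 2 = 0+0+0+0+0+0+0+0+0+0+0+0+0+0+0+0+0+0+0+0+0+0+0+0+0+0 mod 2 = 0
  c[27] = d·G[:,27] = (10100000111001101011101101)·(00000000000000000000001000) mod 2 = 0+0+0+0+0+0+0+0+0+0+0+0+0+0+0+0+0+0+0+0+0+0+1+0+0+0 mod 2 = 1
  c[28] = d·G[:,28] = (10100000111001101011101101)·(00000000000000000000000100) mod 2 = 0+0+0+0+0+0+0+0+0+0+0+0+0+0+0+0+0+0+0+0+0+0+0+1+0+0 mod 2 = 1
  c[29] = d·G[:,29] = (10100000111001101011101101)·(00000000000000000000000010) mod 2 = 0+0+0+0+0+0+0+0+0+0+0+0+0+0+0+0+0+0+0+0+0+0+0+0+0+0 mod 2 = 0
  c[30] = d·G[:,30] = (10100000111001101011101101)·(00000000000000000000000001) mod 2 = 0+0+0+0+0+0+0+0+0+0+0+0+0+0+0+0+0+0+0+0+0+0+0+0+0+1 mod 2 = 1
Codeword = 1011010100001111001101011101101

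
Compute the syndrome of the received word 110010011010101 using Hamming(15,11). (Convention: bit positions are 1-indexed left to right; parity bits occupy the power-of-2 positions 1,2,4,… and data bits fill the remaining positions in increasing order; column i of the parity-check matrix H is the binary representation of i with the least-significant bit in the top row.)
Syndrome s = H · r^T (mod 2), r = 110010011010101:
  s[0] = (101010101010101)·(110010011010101) mod 2 = 1+0+0+0+1+0+0+0+1+0+1+0+1+0+1 mod 2 = 0
  s[1] = (011001100110011)·(110010011010101) mod 2 = 0+1+0+0+0+0+0+0+0+0+1+0+0+0+1 mod 2 = 1
  s[2] = (000111100001111)·(110010011010101) mod 2 = 0+0+0+0+1+0+0+0+0+0+0+0+1+0+1 mod 2 = 1
  s[3] = (000000011111111)·(110010011010101) mod 2 = 0+0+0+0+0+0+0+1+1+0+1+0+1+0+1 mod 2 = 1
Syndrome = 0111
Non-zero syndrome: error at position 14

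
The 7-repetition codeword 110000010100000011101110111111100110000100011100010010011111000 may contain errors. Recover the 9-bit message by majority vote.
Split into 7-bit blocks and majority-vote each:
  block 1 = 1100000: 2 ones, 5 zeros → 0
  block 2 = 1010000: 2 ones, 5 zeros → 0
  block 3 = 0011101: 4 ones, 3 zeros → 1
  block 4 = 1101111: 6 ones, 1 zeros → 1
  block 5 = 1110011: 5 ones, 2 zeros → 1
  block 6 = 0000100: 1 ones, 6 zeros → 0
  block 7 = 0111000: 3 ones, 4 zeros → 0
  block 8 = 1001001: 3 ones, 4 zeros → 0
  block 9 = 1111000: 4 ones, 3 zeros → 1
Decoded = 001110001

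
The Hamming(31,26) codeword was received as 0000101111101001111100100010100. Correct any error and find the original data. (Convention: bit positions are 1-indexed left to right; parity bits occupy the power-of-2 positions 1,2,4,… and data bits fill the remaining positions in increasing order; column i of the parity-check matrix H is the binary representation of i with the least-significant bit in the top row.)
Syndrome s = H · r^T (mod 2), r = 0000101111101001111100100010100:
  s[0] = (1010101010101010101010101010101)·(0000101111101001111100100010100) mod 2 = 0+0+0+0+1+0+1+0+1+0+1+0+1+0+0+0+1+0+1+0+0+0+1+0+0+0+1+0+1+0+0 mod 2 = 0
  s[1] = (0110011001100110011001100110011)·(0000101111101001111100100010100) mod 2 = 0+0+0+0+0+0+1+0+0+1+1+0+0+0+0+0+0+1+1+0+0+0+1+0+0+0+1+0+0+0+0 mod 2 = 1
  s[2] = (0001111000011110000111100001111)·(0000101111101001111100100010100) mod 2 = 0+0+0+0+1+0+1+0+0+0+0+0+1+0+0+0+0+0+0+1+0+0+1+0+0+0+0+0+1+0+0 mod 2 = 0
  s[3] = (0000000111111110000000011111111)·(0000101111101001111100100010100) mod 2 = 0+0+0+0+0+0+0+1+1+1+1+0+1+0+0+0+0+0+0+0+0+0+0+0+0+0+1+0+1+0+0 mod 2 = 1
  s[4] = (0000000000000001111111111111111)·(0000101111101001111100100010100) mod 2 = 0+0+0+0+0+0+0+0+0+0+0+0+0+0+0+1+1+1+1+1+0+0+1+0+0+0+1+0+1+0+0 mod 2 = 0
Syndrome = 01010
Column 10 of H equals this syndrome → error at bit 10 (1-indexed).
Flip bit 10: 0000101111101001111100100010100 → 0000101110101001111100100010100
Extract data bits at positions {3,5,6,7,9,10,11,12,13,14,15,17,18,19,20,21,22,23,24,25,26,27,28,29,30,31}: 01011010100111100100010100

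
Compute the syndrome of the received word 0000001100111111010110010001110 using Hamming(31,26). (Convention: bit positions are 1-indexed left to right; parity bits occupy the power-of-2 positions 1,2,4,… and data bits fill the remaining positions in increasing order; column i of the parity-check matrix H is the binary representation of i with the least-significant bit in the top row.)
Syndrome s = H · r^T (mod 2), r = 0000001100111111010110010001110:
  s[0] = (1010101010101010101010101010101)·(0000001100111111010110010001110) mod 2 = 0+0+0+0+0+0+1+0+0+0+1+0+1+0+1+0+0+0+0+0+1+0+0+0+0+0+0+0+1+0+0 mod 2 = 0
  s[1] = (0110011001100110011001100110011)·(0000001100111111010110010001110) mod 2 = 0+0+0+0+0+0+1+0+0+0+1+0+0+1+1+0+0+1+0+0+0+0+0+0+0+0+0+0+0+1+0 mod 2 = 0
  s[2] = (0001111000011110000111100001111)·(0000001100111111010110010001110) mod 2 = 0+0+0+0+0+0+1+0+0+0+0+1+1+1+1+0+0+0+0+1+1+0+0+0+0+0+0+1+1+1+0 mod 2 = 0
  s[3] = (0000000111111110000000011111111)·(0000001100111111010110010001110) mod 2 = 0+0+0+0+0+0+0+1+0+0+1+1+1+1+1+0+0+0+0+0+0+0+0+1+0+0+0+1+1+1+0 mod 2 = 0
  s[4] = (0000000000000001111111111111111)·(0000001100111111010110010001110) mod 2 = 0+0+0+0+0+0+0+0+0+0+0+0+0+0+0+1+0+1+0+1+1+0+0+1+0+0+0+1+1+1+0 mod 2 = 0
Syndrome = 00000
s = 0: no error detected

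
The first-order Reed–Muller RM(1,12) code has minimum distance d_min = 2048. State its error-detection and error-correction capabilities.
Detection only: up to d_min − 1 = 2047 errors.
Correction: up to ⌊(d_min − 1)/2⌋ = ⌊2047/2⌋ = 1023 errors.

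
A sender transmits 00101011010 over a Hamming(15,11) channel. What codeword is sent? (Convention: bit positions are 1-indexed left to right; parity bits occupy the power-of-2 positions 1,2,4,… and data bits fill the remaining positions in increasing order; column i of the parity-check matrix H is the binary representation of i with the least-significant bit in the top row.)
Codeword c = d · G (mod 2), d = 00101011010:
  c[0] = d·G[:,0] = (00101011010)·(11011010101) mod 2 = 0+0+0+0+1+0+1+0+0+0+0 mod 2 = 0
  c[1] = d·G[:,1] = (00101011010)·(10110110011) mod 2 = 0+0+1+0+0+0+1+0+0+1+0 mod 2 = 1
  c[2] = d·G[:,2] = (00101011010)·(10000000000) mod 2 = 0+0+0+0+0+0+0+0+0+0+0 mod 2 = 0
  c[3] = d·G[:,3] = (00101011010)·(01110001111) mod 2 = 0+0+1+0+0+0+0+1+0+1+0 mod 2 = 1
  c[4] = d·G[:,4] = (00101011010)·(01000000000) mod 2 = 0+0+0+0+0+0+0+0+0+0+0 mod 2 = 0
  c[5] = d·G[:,5] = (00101011010)·(00100000000) mod 2 = 0+0+1+0+0+0+0+0+0+0+0 mod 2 = 1
  c[6] = d·G[:,6] = (00101011010)·(00010000000) mod 2 = 0+0+0+0+0+0+0+0+0+0+0 mod 2 = 0
  c[7] = d·G[:,7] = (00101011010)·(00001111111) mod 2 = 0+0+0+0+1+0+1+1+0+1+0 mod 2 = 0
  c[8] = d·G[:,8] = (00101011010)·(00001000000) mod 2 = 0+0+0+0+1+0+0+0+0+0+0 mod 2 = 1
  c[9] = d·G[:,9] = (00101011010)·(00000100000) mod 2 = 0+0+0+0+0+0+0+0+0+0+0 mod 2 = 0
  c[10] = d·G[:,10] = (00101011010)·(00000010000) mod 2 = 0+0+0+0+0+0+1+0+0+0+0 mod 2 = 1
  c[11] = d·G[:,11] = (00101011010)·(00000001000) mod 2 = 0+0+0+0+0+0+0+1+0+0+0 mod 2 = 1
  c[12] = d·G[:,12] = (00101011010)·(00000000100) mod 2 = 0+0+0+0+0+0+0+0+0+0+0 mod 2 = 0
  c[13] = d·G[:,13] = (00101011010)·(00000000010) mod 2 = 0+0+0+0+0+0+0+0+0+1+0 mod 2 = 1
  c[14] = d·G[:,14] = (00101011010)·(00000000001) mod 2 = 0+0+0+0+0+0+0+0+0+0+0 mod 2 = 0
Codeword = 010101001011010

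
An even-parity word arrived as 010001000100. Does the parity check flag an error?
Sum of received bits: 0+1+0+0+0+1+0+0+0+1+0+0 = 3; 3 mod 2 = 1. Result is 1 ≠ 0 → error detected.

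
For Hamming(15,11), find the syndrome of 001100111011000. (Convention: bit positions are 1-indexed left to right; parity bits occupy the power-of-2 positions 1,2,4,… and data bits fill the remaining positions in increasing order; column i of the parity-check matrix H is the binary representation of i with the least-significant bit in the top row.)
Syndrome s = H · r^T (mod 2), r = 001100111011000:
  s[0] = (101010101010101)·(001100111011000) mod 2 = 0+0+1+0+0+0+1+0+1+0+1+0+0+0+0 mod 2 = 0
  s[1] = (011001100110011)·(001100111011000) mod 2 = 0+0+1+0+0+0+1+0+0+0+1+0+0+0+0 mod 2 = 1
  s[2] = (000111100001111)·(001100111011000) mod 2 = 0+0+0+1+0+0+1+0+0+0+0+1+0+0+0 mod 2 = 1
  s[3] = (000000011111111)·(001100111011000) mod 2 = 0+0+0+0+0+0+0+1+1+0+1+1+0+0+0 mod 2 = 0
Syndrome = 0110
Non-zero syndrome: error at position 6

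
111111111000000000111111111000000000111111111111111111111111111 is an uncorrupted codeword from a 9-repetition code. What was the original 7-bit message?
Split into 9-bit blocks: 111111111 000000000 111111111 000000000 111111111 111111111 111111111
Data = 1010111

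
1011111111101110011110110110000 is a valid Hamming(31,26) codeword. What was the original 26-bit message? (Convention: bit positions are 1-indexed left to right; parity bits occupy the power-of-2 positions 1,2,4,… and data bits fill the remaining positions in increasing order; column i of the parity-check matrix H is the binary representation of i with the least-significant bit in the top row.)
Parity bits occupy power-of-2 positions; data bits are at positions {3,5,6,7,9,10,11,12,13,14,15,17,18,19,20,21,22,23,24,25,26,27,28,29,30,31} (1-indexed).
Extract: c[3]=1 c[5]=1 c[6]=1 c[7]=1 c[9]=1 c[10]=1 c[11]=1 c[12]=0 c[13]=1 c[14]=1 c[15]=1 c[17]=0 c[18]=1 c[19]=1 c[20]=1 c[21]=1 c[22]=0 c[23]=1 c[24]=1 c[25]=0 c[26]=1 c[27]=1 c[28]=0 c[29]=0 c[30]=0 c[31]=0
Data = 11111110111011110110110000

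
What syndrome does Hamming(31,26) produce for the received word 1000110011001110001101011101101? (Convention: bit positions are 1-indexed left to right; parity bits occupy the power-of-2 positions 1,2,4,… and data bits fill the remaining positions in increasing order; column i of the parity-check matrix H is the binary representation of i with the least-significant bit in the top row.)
Syndrome s = H · r^T (mod 2), r = 1000110011001110001101011101101:
  s[0] = (1010101010101010101010101010101)·(1000110011001110001101011101101) mod 2 = 1+0+0+0+1+0+0+0+1+0+0+0+1+0+1+0+0+0+1+0+0+0+0+0+1+0+0+0+1+0+1 mod 2 = 1
  s[1] = (0110011001100110011001100110011)·(1000110011001110001101011101101) mod 2 = 0+0+0+0+0+1+0+0+0+1+0+0+0+1+1+0+0+0+1+0+0+1+0+0+0+1+0+0+0+0+1 mod 2 = 0
  s[2] = (0001111000011110000111100001111)·(1000110011001110001101011101101) mod 2 = 0+0+0+0+1+1+0+0+0+0+0+0+1+1+1+0+0+0+0+1+0+1+0+0+0+0+0+1+1+0+1 mod 2 = 0
  s[3] = (0000000111111110000000011111111)·(1000110011001110001101011101101) mod 2 = 0+0+0+0+0+0+0+0+1+1+0+0+1+1+1+0+0+0+0+0+0+0+0+1+1+1+0+1+1+0+1 mod 2 = 1
  s[4] = (0000000000000001111111111111111)·(1000110011001110001101011101101) mod 2 = 0+0+0+0+0+0+0+0+0+0+0+0+0+0+0+0+0+0+1+1+0+1+0+1+1+1+0+1+1+0+1 mod 2 = 1
Syndrome = 10011
Non-zero syndrome: error at position 25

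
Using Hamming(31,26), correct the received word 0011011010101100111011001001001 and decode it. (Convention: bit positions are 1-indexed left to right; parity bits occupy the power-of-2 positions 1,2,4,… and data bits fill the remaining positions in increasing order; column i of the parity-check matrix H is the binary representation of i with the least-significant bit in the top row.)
Syndrome s = H · r^T (mod 2), r = 0011011010101100111011001001001:
  s[0] = (1010101010101010101010101010101)·(0011011010101100111011001001001) mod 2 = 0+0+1+0+0+0+1+0+1+0+1+0+1+0+0+0+1+0+1+0+1+0+0+0+1+0+0+0+0+0+1 mod 2 = 0
  s[1] = (0110011001100110011001100110011)·(0011011010101100111011001001001) mod 2 = 0+0+1+0+0+1+1+0+0+0+1+0+0+1+0+0+0+1+1+0+0+1+0+0+0+0+0+0+0+0+1 mod 2 = 1
  s[2] = (0001111000011110000111100001111)·(0011011010101100111011001001001) mod 2 = 0+0+0+1+0+1+1+0+0+0+0+0+1+1+0+0+0+0+0+0+1+1+0+0+0+0+0+1+0+0+1 mod 2 = 1
  s[3] = (0000000111111110000000011111111)·(0011011010101100111011001001001) mod 2 = 0+0+0+0+0+0+0+0+1+0+1+0+1+1+0+0+0+0+0+0+0+0+0+0+1+0+0+1+0+0+1 mod 2 = 1
  s[4] = (0000000000000001111111111111111)·(0011011010101100111011001001001) mod 2 = 0+0+0+0+0+0+0+0+0+0+0+0+0+0+0+0+1+1+1+0+1+1+0+0+1+0+0+1+0+0+1 mod 2 = 0
Syndrome = 01110
Column 14 of H equals this syndrome → error at bit 14 (1-indexed).
Flip bit 14: 0011011010101100111011001001001 → 0011011010101000111011001001001
Extract data bits at positions {3,5,6,7,9,10,11,12,13,14,15,17,18,19,20,21,22,23,24,25,26,27,28,29,30,31}: 10111010100111011001001001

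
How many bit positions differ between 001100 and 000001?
XOR = 001101, count of 1s = 3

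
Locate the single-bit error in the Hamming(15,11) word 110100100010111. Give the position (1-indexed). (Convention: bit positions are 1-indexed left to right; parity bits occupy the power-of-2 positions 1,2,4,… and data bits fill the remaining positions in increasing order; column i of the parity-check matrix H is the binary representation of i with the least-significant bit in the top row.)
Syndrome s = H · r^T (mod 2), r = 110100100010111:
  s[0] = (101010101010101)·(110100100010111) mod 2 = 1+0+0+0+0+0+1+0+0+0+1+0+1+0+1 mod 2 = 1
  s[1] = (011001100110011)·(110100100010111) mod 2 = 0+1+0+0+0+0+1+0+0+0+1+0+0+1+1 mod 2 = 1
  s[2] = (000111100001111)·(110100100010111) mod 2 = 0+0+0+1+0+0+1+0+0+0+0+0+1+1+1 mod 2 = 1
  s[3] = (000000011111111)·(110100100010111) mod 2 = 0+0+0+0+0+0+0+0+0+0+1+0+1+1+1 mod 2 = 0
Syndrome = 1110
Column i of H is the binary representation of i, so the syndrome is the binary index of the flipped bit.
Read s = 1110 with s[0] as LSB: 1·2^0 + 1·2^1 + 1·2^2 + 0·2^3 = 7.
Error is at bit position 7.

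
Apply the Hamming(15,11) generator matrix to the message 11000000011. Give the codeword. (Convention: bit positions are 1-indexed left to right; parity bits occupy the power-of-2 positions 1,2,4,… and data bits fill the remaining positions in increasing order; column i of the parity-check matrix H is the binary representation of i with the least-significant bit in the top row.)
Codeword c = d · G (mod 2), d = 11000000011:
  c[0] = d·G[:,0] = (11000000011)·(11011010101) mod 2 = 1+1+0+0+0+0+0+0+0+0+1 mod 2 = 1
  c[1] = d·G[:,1] = (11000000011)·(10110110011) mod 2 = 1+0+0+0+0+0+0+0+0+1+1 mod 2 = 1
  c[2] = d·G[:,2] = (11000000011)·(10000000000) mod 2 = 1+0+0+0+0+0+0+0+0+0+0 mod 2 = 1
  c[3] = d·G[:,3] = (11000000011)·(01110001111) mod 2 = 0+1+0+0+0+0+0+0+0+1+1 mod 2 = 1
  c[4] = d·G[:,4] = (11000000011)·(01000000000) mod 2 = 0+1+0+0+0+0+0+0+0+0+0 mod 2 = 1
  c[5] = d·G[:,5] = (11000000011)·(00100000000) mod 2 = 0+0+0+0+0+0+0+0+0+0+0 mod 2 = 0
  c[6] = d·G[:,6] = (11000000011)·(00010000000) mod 2 = 0+0+0+0+0+0+0+0+0+0+0 mod 2 = 0
  c[7] = d·G[:,7] = (11000000011)·(00001111111) mod 2 = 0+0+0+0+0+0+0+0+0+1+1 mod 2 = 0
  c[8] = d·G[:,8] = (11000000011)·(00001000000) mod 2 = 0+0+0+0+0+0+0+0+0+0+0 mod 2 = 0
  c[9] = d·G[:,9] = (11000000011)·(00000100000) mod 2 = 0+0+0+0+0+0+0+0+0+0+0 mod 2 = 0
  c[10] = d·G[:,10] = (11000000011)·(00000010000) mod 2 = 0+0+0+0+0+0+0+0+0+0+0 mod 2 = 0
  c[11] = d·G[:,11] = (11000000011)·(00000001000) mod 2 = 0+0+0+0+0+0+0+0+0+0+0 mod 2 = 0
  c[12] = d·G[:,12] = (11000000011)·(00000000100) mod 2 = 0+0+0+0+0+0+0+0+0+0+0 mod 2 = 0
  c[13] = d·G[:,13] = (11000000011)·(00000000010) mod 2 = 0+0+0+0+0+0+0+0+0+1+0 mod 2 = 1
  c[14] = d·G[:,14] = (11000000011)·(00000000001) mod 2 = 0+0+0+0+0+0+0+0+0+0+1 mod 2 = 1
Codeword = 111110000000011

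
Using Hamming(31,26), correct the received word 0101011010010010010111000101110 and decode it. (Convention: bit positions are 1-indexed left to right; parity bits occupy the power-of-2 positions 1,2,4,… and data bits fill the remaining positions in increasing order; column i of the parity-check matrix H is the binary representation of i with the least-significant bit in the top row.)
Syndrome s = H · r^T (mod 2), r = 0101011010010010010111000101110:
  s[0] = (1010101010101010101010101010101)·(0101011010010010010111000101110) mod 2 = 0+0+0+0+0+0+1+0+1+0+0+0+0+0+1+0+0+0+0+0+1+0+0+0+0+0+0+0+1+0+0 mod 2 = 1
  s[1] = (0110011001100110011001100110011)·(0101011010010010010111000101110) mod 2 = 0+1+0+0+0+1+1+0+0+0+0+0+0+0+1+0+0+1+0+0+0+1+0+0+0+1+0+0+0+1+0 mod 2 = 0
  s[2] = (0001111000011110000111100001111)·(0101011010010010010111000101110) mod 2 = 0+0+0+1+0+1+1+0+0+0+0+1+0+0+1+0+0+0+0+1+1+1+0+0+0+0+0+1+1+1+0 mod 2 = 1
  s[3] = (0000000111111110000000011111111)·(0101011010010010010111000101110) mod 2 = 0+0+0+0+0+0+0+0+1+0+0+1+0+0+1+0+0+0+0+0+0+0+0+0+0+1+0+1+1+1+0 mod 2 = 1
  s[4] = (0000000000000001111111111111111)·(0101011010010010010111000101110) mod 2 = 0+0+0+0+0+0+0+0+0+0+0+0+0+0+0+0+0+1+0+1+1+1+0+0+0+1+0+1+1+1+0 mod 2 = 0
Syndrome = 10110
Column 13 of H equals this syndrome → error at bit 13 (1-indexed).
Flip bit 13: 0101011010010010010111000101110 → 0101011010011010010111000101110
Extract data bits at positions {3,5,6,7,9,10,11,12,13,14,15,17,18,19,20,21,22,23,24,25,26,27,28,29,30,31}: 00111001101010111000101110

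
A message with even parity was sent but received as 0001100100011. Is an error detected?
Sum of received bits: 0+0+0+1+1+0+0+1+0+0+0+1+1 = 5; 5 mod 2 = 1. Result is 1 ≠ 0 → error detected.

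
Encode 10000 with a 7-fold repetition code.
Repeat each bit 7× and concatenate:
1→1111111  0→0000000  0→0000000  0→0000000  0→0000000
Codeword = 11111110000000000000000000000000000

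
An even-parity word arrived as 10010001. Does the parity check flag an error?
Sum of received bits: 1+0+0+1+0+0+0+1 = 3; 3 mod 2 = 1. Result is 1 ≠ 0 → error detected.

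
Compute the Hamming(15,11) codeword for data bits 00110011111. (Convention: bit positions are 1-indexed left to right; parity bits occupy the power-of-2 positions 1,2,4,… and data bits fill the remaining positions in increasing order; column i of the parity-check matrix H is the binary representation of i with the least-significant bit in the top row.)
Codeword c = d · G (mod 2), d = 00110011111:
  c[0] = d·G[:,0] = (00110011111)·(11011010101) mod 2 = 0+0+0+1+0+0+1+0+1+0+1 mod 2 = 0
  c[1] = d·G[:,1] = (00110011111)·(10110110011) mod 2 = 0+0+1+1+0+0+1+0+0+1+1 mod 2 = 1
  c[2] = d·G[:,2] = (00110011111)·(10000000000) mod 2 = 0+0+0+0+0+0+0+0+0+0+0 mod 2 = 0
  c[3] = d·G[:,3] = (00110011111)·(01110001111) mod 2 = 0+0+1+1+0+0+0+1+1+1+1 mod 2 = 0
  c[4] = d·G[:,4] = (00110011111)·(01000000000) mod 2 = 0+0+0+0+0+0+0+0+0+0+0 mod 2 = 0
  c[5] = d·G[:,5] = (00110011111)·(00100000000) mod 2 = 0+0+1+0+0+0+0+0+0+0+0 mod 2 = 1
  c[6] = d·G[:,6] = (00110011111)·(00010000000) mod 2 = 0+0+0+1+0+0+0+0+0+0+0 mod 2 = 1
  c[7] = d·G[:,7] = (00110011111)·(00001111111) mod 2 = 0+0+0+0+0+0+1+1+1+1+1 mod 2 = 1
  c[8] = d·G[:,8] = (00110011111)·(00001000000) mod 2 = 0+0+0+0+0+0+0+0+0+0+0 mod 2 = 0
  c[9] = d·G[:,9] = (00110011111)·(00000100000) mod 2 = 0+0+0+0+0+0+0+0+0+0+0 mod 2 = 0
  c[10] = d·G[:,10] = (00110011111)·(00000010000) mod 2 = 0+0+0+0+0+0+1+0+0+0+0 mod 2 = 1
  c[11] = d·G[:,11] = (00110011111)·(00000001000) mod 2 = 0+0+0+0+0+0+0+1+0+0+0 mod 2 = 1
  c[12] = d·G[:,12] = (00110011111)·(00000000100) mod 2 = 0+0+0+0+0+0+0+0+1+0+0 mod 2 = 1
  c[13] = d·G[:,13] = (00110011111)·(00000000010) mod 2 = 0+0+0+0+0+0+0+0+0+1+0 mod 2 = 1
  c[14] = d·G[:,14] = (00110011111)·(00000000001) mod 2 = 0+0+0+0+0+0+0+0+0+0+1 mod 2 = 1
Codeword = 010001110011111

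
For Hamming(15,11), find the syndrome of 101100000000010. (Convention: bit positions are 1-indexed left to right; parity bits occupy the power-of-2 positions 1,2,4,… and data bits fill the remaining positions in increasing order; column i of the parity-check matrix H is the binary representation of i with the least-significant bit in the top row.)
Syndrome s = H · r^T (mod 2), r = 101100000000010:
  s[0] = (101010101010101)·(101100000000010) mod 2 = 1+0+1+0+0+0+0+0+0+0+0+0+0+0+0 mod 2 = 0
  s[1] = (011001100110011)·(101100000000010) mod 2 = 0+0+1+0+0+0+0+0+0+0+0+0+0+1+0 mod 2 = 0
  s[2] = (000111100001111)·(101100000000010) mod 2 = 0+0+0+1+0+0+0+0+0+0+0+0+0+1+0 mod 2 = 0
  s[3] = (000000011111111)·(101100000000010) mod 2 = 0+0+0+0+0+0+0+0+0+0+0+0+0+1+0 mod 2 = 1
Syndrome = 0001
Non-zero syndrome: error at position 8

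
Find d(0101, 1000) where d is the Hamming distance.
XOR = 1101, count of 1s = 3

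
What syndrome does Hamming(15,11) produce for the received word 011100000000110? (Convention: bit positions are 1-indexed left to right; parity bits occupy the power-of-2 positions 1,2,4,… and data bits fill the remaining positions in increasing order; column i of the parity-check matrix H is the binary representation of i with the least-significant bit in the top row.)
Syndrome s = H · r^T (mod 2), r = 011100000000110:
  s[0] = (101010101010101)·(011100000000110) mod 2 = 0+0+1+0+0+0+0+0+0+0+0+0+1+0+0 mod 2 = 0
  s[1] = (011001100110011)·(011100000000110) mod 2 = 0+1+1+0+0+0+0+0+0+0+0+0+0+1+0 mod 2 = 1
  s[2] = (000111100001111)·(011100000000110) mod 2 = 0+0+0+1+0+0+0+0+0+0+0+0+1+1+0 mod 2 = 1
  s[3] = (000000011111111)·(011100000000110) mod 2 = 0+0+0+0+0+0+0+0+0+0+0+0+1+1+0 mod 2 = 0
Syndrome = 0110
Non-zero syndrome: error at position 6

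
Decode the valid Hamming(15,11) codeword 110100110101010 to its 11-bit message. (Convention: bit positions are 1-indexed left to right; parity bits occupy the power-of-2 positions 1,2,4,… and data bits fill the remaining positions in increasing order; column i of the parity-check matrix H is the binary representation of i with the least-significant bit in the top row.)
Parity bits occupy power-of-2 positions; data bits are at positions {3,5,6,7,9,10,11,12,13,14,15} (1-indexed).
Extract: c[3]=0 c[5]=0 c[6]=0 c[7]=1 c[9]=0 c[10]=1 c[11]=0 c[12]=1 c[13]=0 c[14]=1 c[15]=0
Data = 00010101010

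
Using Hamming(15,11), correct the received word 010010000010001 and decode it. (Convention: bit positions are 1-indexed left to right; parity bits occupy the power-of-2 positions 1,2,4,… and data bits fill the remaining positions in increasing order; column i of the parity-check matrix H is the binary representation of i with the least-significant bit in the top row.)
Syndrome s = H · r^T (mod 2), r = 010010000010001:
  s[0] = (101010101010101)·(010010000010001) mod 2 = 0+0+0+0+1+0+0+0+0+0+1+0+0+0+1 mod 2 = 1
  s[1] = (011001100110011)·(010010000010001) mod 2 = 0+1+0+0+0+0+0+0+0+0+1+0+0+0+1 mod 2 = 1
  s[2] = (000111100001111)·(010010000010001) mod 2 = 0+0+0+0+1+0+0+0+0+0+0+0+0+0+1 mod 2 = 0
  s[3] = (000000011111111)·(010010000010001) mod 2 = 0+0+0+0+0+0+0+0+0+0+1+0+0+0+1 mod 2 = 0
Syndrome = 1100
Column 3 of H equals this syndrome → error at bit 3 (1-indexed).
Flip bit 3: 010010000010001 → 011010000010001
Extract data bits at positions {3,5,6,7,9,10,11,12,13,14,15}: 11000010001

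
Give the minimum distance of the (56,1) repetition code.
d_min = 56 (the only two codewords are 0…0 and 1…1, differing in all 56 positions).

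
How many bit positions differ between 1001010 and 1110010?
XOR = 0111000, count of 1s = 3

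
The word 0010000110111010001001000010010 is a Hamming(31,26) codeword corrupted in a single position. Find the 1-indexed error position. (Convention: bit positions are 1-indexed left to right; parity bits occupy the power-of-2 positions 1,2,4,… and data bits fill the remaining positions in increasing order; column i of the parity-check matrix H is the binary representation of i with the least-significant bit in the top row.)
Syndrome s = H · r^T (mod 2), r = 0010000110111010001001000010010:
  s[0] = (1010101010101010101010101010101)·(0010000110111010001001000010010) mod 2 = 0+0+1+0+0+0+0+0+1+0+1+0+1+0+1+0+0+0+1+0+0+0+0+0+0+0+1+0+0+0+0 mod 2 = 1
  s[1] = (0110011001100110011001100110011)·(0010000110111010001001000010010) mod 2 = 0+0+1+0+0+0+0+0+0+0+1+0+0+0+1+0+0+0+1+0+0+1+0+0+0+0+1+0+0+1+0 mod 2 = 1
  s[2] = (0001111000011110000111100001111)·(0010000110111010001001000010010) mod 2 = 0+0+0+0+0+0+0+0+0+0+0+1+1+0+1+0+0+0+0+0+0+1+0+0+0+0+0+0+0+1+0 mod 2 = 1
  s[3] = (0000000111111110000000011111111)·(0010000110111010001001000010010) mod 2 = 0+0+0+0+0+0+0+1+1+0+1+1+1+0+1+0+0+0+0+0+0+0+0+0+0+0+1+0+0+1+0 mod 2 = 0
  s[4] = (0000000000000001111111111111111)·(0010000110111010001001000010010) mod 2 = 0+0+0+0+0+0+0+0+0+0+0+0+0+0+0+0+0+0+1+0+0+1+0+0+0+0+1+0+0+1+0 mod 2 = 0
Syndrome = 11100
Column i of H is the binary representation of i, so the syndrome is the binary index of the flipped bit.
Read s = 11100 with s[0] as LSB: 1·2^0 + 1·2^1 + 1·2^2 + 0·2^3 + 0·2^4 = 7.
Error is at bit position 7.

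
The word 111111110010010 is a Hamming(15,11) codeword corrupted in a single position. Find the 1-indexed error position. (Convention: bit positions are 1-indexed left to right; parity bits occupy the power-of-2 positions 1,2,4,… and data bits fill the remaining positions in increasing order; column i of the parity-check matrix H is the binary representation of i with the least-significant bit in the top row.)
Syndrome s = H · r^T (mod 2), r = 111111110010010:
  s[0] = (101010101010101)·(111111110010010) mod 2 = 1+0+1+0+1+0+1+0+0+0+1+0+0+0+0 mod 2 = 1
  s[1] = (011001100110011)·(111111110010010) mod 2 = 0+1+1+0+0+1+1+0+0+0+1+0+0+1+0 mod 2 = 0
  s[2] = (000111100001111)·(111111110010010) mod 2 = 0+0+0+1+1+1+1+0+0+0+0+0+0+1+0 mod 2 = 1
  s[3] = (000000011111111)·(111111110010010) mod 2 = 0+0+0+0+0+0+0+1+0+0+1+0+0+1+0 mod 2 = 1
Syndrome = 1011
Column i of H is the binary representation of i, so the syndrome is the binary index of the flipped bit.
Read s = 1011 with s[0] as LSB: 1·2^0 + 0·2^1 + 1·2^2 + 1·2^3 = 13.
Error is at bit position 13.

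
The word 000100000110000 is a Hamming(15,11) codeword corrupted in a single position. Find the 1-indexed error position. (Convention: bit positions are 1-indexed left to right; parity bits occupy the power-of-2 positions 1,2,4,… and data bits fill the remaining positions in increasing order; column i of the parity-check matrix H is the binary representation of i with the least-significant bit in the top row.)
Syndrome s = H · r^T (mod 2), r = 000100000110000:
  s[0] = (101010101010101)·(000100000110000) mod 2 = 0+0+0+0+0+0+0+0+0+0+1+0+0+0+0 mod 2 = 1
  s[1] = (011001100110011)·(000100000110000) mod 2 = 0+0+0+0+0+0+0+0+0+1+1+0+0+0+0 mod 2 = 0
  s[2] = (000111100001111)·(000100000110000) mod 2 = 0+0+0+1+0+0+0+0+0+0+0+0+0+0+0 mod 2 = 1
  s[3] = (000000011111111)·(000100000110000) mod 2 = 0+0+0+0+0+0+0+0+0+1+1+0+0+0+0 mod 2 = 0
Syndrome = 1010
Column i of H is the binary representation of i, so the syndrome is the binary index of the flipped bit.
Read s = 1010 with s[0] as LSB: 1·2^0 + 0·2^1 + 1·2^2 + 0·2^3 = 5.
Error is at bit position 5.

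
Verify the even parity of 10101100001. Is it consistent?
Sum of all bits: 1+0+1+0+1+1+0+0+0+0+1 = 5; 5 mod 2 = 1. Result is 1 → parity error detected.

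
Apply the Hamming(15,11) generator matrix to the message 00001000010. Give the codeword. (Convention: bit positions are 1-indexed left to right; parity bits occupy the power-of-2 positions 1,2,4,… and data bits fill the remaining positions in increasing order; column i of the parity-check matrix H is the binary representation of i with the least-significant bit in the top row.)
Codeword c = d · G (mod 2), d = 00001000010:
  c[0] = d·G[:,0] = (00001000010)·(11011010101) mod 2 = 0+0+0+0+1+0+0+0+0+0+0 mod 2 = 1
  c[1] = d·G[:,1] = (00001000010)·(10110110011) mod 2 = 0+0+0+0+0+0+0+0+0+1+0 mod 2 = 1
  c[2] = d·G[:,2] = (00001000010)·(10000000000) mod 2 = 0+0+0+0+0+0+0+0+0+0+0 mod 2 = 0
  c[3] = d·G[:,3] = (00001000010)·(01110001111) mod 2 = 0+0+0+0+0+0+0+0+0+1+0 mod 2 = 1
  c[4] = d·G[:,4] = (00001000010)·(01000000000) mod 2 = 0+0+0+0+0+0+0+0+0+0+0 mod 2 = 0
  c[5] = d·G[:,5] = (00001000010)·(00100000000) mod 2 = 0+0+0+0+0+0+0+0+0+0+0 mod 2 = 0
  c[6] = d·G[:,6] = (00001000010)·(00010000000) mod 2 = 0+0+0+0+0+0+0+0+0+0+0 mod 2 = 0
  c[7] = d·G[:,7] = (00001000010)·(00001111111) mod 2 = 0+0+0+0+1+0+0+0+0+1+0 mod 2 = 0
  c[8] = d·G[:,8] = (00001000010)·(00001000000) mod 2 = 0+0+0+0+1+0+0+0+0+0+0 mod 2 = 1
  c[9] = d·G[:,9] = (00001000010)·(00000100000) mod 2 = 0+0+0+0+0+0+0+0+0+0+0 mod 2 = 0
  c[10] = d·G[:,10] = (00001000010)·(00000010000) mod 2 = 0+0+0+0+0+0+0+0+0+0+0 mod 2 = 0
  c[11] = d·G[:,11] = (00001000010)·(00000001000) mod 2 = 0+0+0+0+0+0+0+0+0+0+0 mod 2 = 0
  c[12] = d·G[:,12] = (00001000010)·(00000000100) mod 2 = 0+0+0+0+0+0+0+0+0+0+0 mod 2 = 0
  c[13] = d·G[:,13] = (00001000010)·(00000000010) mod 2 = 0+0+0+0+0+0+0+0+0+1+0 mod 2 = 1
  c[14] = d·G[:,14] = (00001000010)·(00000000001) mod 2 = 0+0+0+0+0+0+0+0+0+0+0 mod 2 = 0
Codeword = 110100001000010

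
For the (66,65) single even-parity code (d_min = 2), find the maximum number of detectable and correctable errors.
Detection only: up to d_min − 1 = 1 errors.
Correction: up to ⌊(d_min − 1)/2⌋ = ⌊1/2⌋ = 0 errors.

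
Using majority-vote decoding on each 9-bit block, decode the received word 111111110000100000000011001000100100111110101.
Split into 9-bit blocks and majority-vote each:
  block 1 = 111111110: 8 ones, 1 zeros → 1
  block 2 = 000100000: 1 ones, 8 zeros → 0
  block 3 = 000011001: 3 ones, 6 zeros → 0
  block 4 = 000100100: 2 ones, 7 zeros → 0
  block 5 = 111110101: 7 ones, 2 zeros → 1
Decoded = 10001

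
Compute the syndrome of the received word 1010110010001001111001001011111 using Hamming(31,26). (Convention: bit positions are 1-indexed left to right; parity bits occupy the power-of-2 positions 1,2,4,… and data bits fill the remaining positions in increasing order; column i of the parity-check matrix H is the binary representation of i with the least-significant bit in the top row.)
Syndrome s = H · r^T (mod 2), r = 1010110010001001111001001011111:
  s[0] = (1010101010101010101010101010101)·(1010110010001001111001001011111) mod 2 = 1+0+1+0+1+0+0+0+1+0+0+0+1+0+0+0+1+0+1+0+0+0+0+0+1+0+1+0+1+0+1 mod 2 = 1
  s[1] = (0110011001100110011001100110011)·(1010110010001001111001001011111) mod 2 = 0+0+1+0+0+1+0+0+0+0+0+0+0+0+0+0+0+1+1+0+0+1+0+0+0+0+1+0+0+1+1 mod 2 = 0
  s[2] = (0001111000011110000111100001111)·(1010110010001001111001001011111) mod 2 = 0+0+0+0+1+1+0+0+0+0+0+0+1+0+0+0+0+0+0+0+0+1+0+0+0+0+0+1+1+1+1 mod 2 = 0
  s[3] = (0000000111111110000000011111111)·(1010110010001001111001001011111) mod 2 = 0+0+0+0+0+0+0+0+1+0+0+0+1+0+0+0+0+0+0+0+0+0+0+0+1+0+1+1+1+1+1 mod 2 = 0
  s[4] = (0000000000000001111111111111111)·(1010110010001001111001001011111) mod 2 = 0+0+0+0+0+0+0+0+0+0+0+0+0+0+0+1+1+1+1+0+0+1+0+0+1+0+1+1+1+1+1 mod 2 = 1
Syndrome = 10001
Non-zero syndrome: error at position 17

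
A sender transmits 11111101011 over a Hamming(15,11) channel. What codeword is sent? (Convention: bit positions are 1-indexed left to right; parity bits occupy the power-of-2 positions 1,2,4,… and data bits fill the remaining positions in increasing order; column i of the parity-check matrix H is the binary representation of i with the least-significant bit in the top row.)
Codeword c = d · G (mod 2), d = 11111101011:
  c[0] = d·G[:,0] = (11111101011)·(11011010101) mod 2 = 1+1+0+1+1+0+0+0+0+0+1 mod 2 = 1
  c[1] = d·G[:,1] = (11111101011)·(10110110011) mod 2 = 1+0+1+1+0+1+0+0+0+1+1 mod 2 = 0
  c[2] = d·G[:,2] = (11111101011)·(10000000000) mod 2 = 1+0+0+0+0+0+0+0+0+0+0 mod 2 = 1
  c[3] = d·G[:,3] = (11111101011)·(01110001111) mod 2 = 0+1+1+1+0+0+0+1+0+1+1 mod 2 = 0
  c[4] = d·G[:,4] = (11111101011)·(01000000000) mod 2 = 0+1+0+0+0+0+0+0+0+0+0 mod 2 = 1
  c[5] = d·G[:,5] = (11111101011)·(00100000000) mod 2 = 0+0+1+0+0+0+0+0+0+0+0 mod 2 = 1
  c[6] = d·G[:,6] = (11111101011)·(00010000000) mod 2 = 0+0+0+1+0+0+0+0+0+0+0 mod 2 = 1
  c[7] = d·G[:,7] = (11111101011)·(00001111111) mod 2 = 0+0+0+0+1+1+0+1+0+1+1 mod 2 = 1
  c[8] = d·G[:,8] = (11111101011)·(00001000000) mod 2 = 0+0+0+0+1+0+0+0+0+0+0 mod 2 = 1
  c[9] = d·G[:,9] = (11111101011)·(00000100000) mod 2 = 0+0+0+0+0+1+0+0+0+0+0 mod 2 = 1
  c[10] = d·G[:,10] = (11111101011)·(00000010000) mod 2 = 0+0+0+0+0+0+0+0+0+0+0 mod 2 = 0
  c[11] = d·G[:,11] = (11111101011)·(00000001000) mod 2 = 0+0+0+0+0+0+0+1+0+0+0 mod 2 = 1
  c[12] = d·G[:,12] = (11111101011)·(00000000100) mod 2 = 0+0+0+0+0+0+0+0+0+0+0 mod 2 = 0
  c[13] = d·G[:,13] = (11111101011)·(00000000010) mod 2 = 0+0+0+0+0+0+0+0+0+1+0 mod 2 = 1
  c[14] = d·G[:,14] = (11111101011)·(00000000001) mod 2 = 0+0+0+0+0+0+0+0+0+0+1 mod 2 = 1
Codeword = 101011111101011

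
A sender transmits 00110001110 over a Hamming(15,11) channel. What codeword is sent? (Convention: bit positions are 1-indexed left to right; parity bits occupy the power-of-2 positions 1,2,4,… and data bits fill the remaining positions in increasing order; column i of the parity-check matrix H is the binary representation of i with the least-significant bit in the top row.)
Codeword c = d · G (mod 2), d = 00110001110:
  c[0] = d·G[:,0] = (00110001110)·(11011010101) mod 2 = 0+0+0+1+0+0+0+0+1+0+0 mod 2 = 0
  c[1] = d·G[:,1] = (00110001110)·(10110110011) mod 2 = 0+0+1+1+0+0+0+0+0+1+0 mod 2 = 1
  c[2] = d·G[:,2] = (00110001110)·(10000000000) mod 2 = 0+0+0+0+0+0+0+0+0+0+0 mod 2 = 0
  c[3] = d·G[:,3] = (00110001110)·(01110001111) mod 2 = 0+0+1+1+0+0+0+1+1+1+0 mod 2 = 1
  c[4] = d·G[:,4] = (00110001110)·(01000000000) mod 2 = 0+0+0+0+0+0+0+0+0+0+0 mod 2 = 0
  c[5] = d·G[:,5] = (00110001110)·(00100000000) mod 2 = 0+0+1+0+0+0+0+0+0+0+0 mod 2 = 1
  c[6] = d·G[:,6] = (00110001110)·(00010000000) mod 2 = 0+0+0+1+0+0+0+0+0+0+0 mod 2 = 1
  c[7] = d·G[:,7] = (00110001110)·(00001111111) mod 2 = 0+0+0+0+0+0+0+1+1+1+0 mod 2 = 1
  c[8] = d·G[:,8] = (00110001110)·(00001000000) mod 2 = 0+0+0+0+0+0+0+0+0+0+0 mod 2 = 0
  c[9] = d·G[:,9] = (00110001110)·(00000100000) mod 2 = 0+0+0+0+0+0+0+0+0+0+0 mod 2 = 0
  c[10] = d·G[:,10] = (00110001110)·(00000010000) mod 2 = 0+0+0+0+0+0+0+0+0+0+0 mod 2 = 0
  c[11] = d·G[:,11] = (00110001110)·(00000001000) mod 2 = 0+0+0+0+0+0+0+1+0+0+0 mod 2 = 1
  c[12] = d·G[:,12] = (00110001110)·(00000000100) mod 2 = 0+0+0+0+0+0+0+0+1+0+0 mod 2 = 1
  c[13] = d·G[:,13] = (00110001110)·(00000000010) mod 2 = 0+0+0+0+0+0+0+0+0+1+0 mod 2 = 1
  c[14] = d·G[:,14] = (00110001110)·(00000000001) mod 2 = 0+0+0+0+0+0+0+0+0+0+0 mod 2 = 0
Codeword = 010101110001110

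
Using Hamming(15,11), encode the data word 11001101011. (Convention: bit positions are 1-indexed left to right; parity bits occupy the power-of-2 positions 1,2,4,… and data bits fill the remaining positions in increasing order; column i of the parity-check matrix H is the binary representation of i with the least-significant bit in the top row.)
Codeword c = d · G (mod 2), d = 11001101011:
  c[0] = d·G[:,0] = (11001101011)·(11011010101) mod 2 = 1+1+0+0+1+0+0+0+0+0+1 mod 2 = 0
  c[1] = d·G[:,1] = (11001101011)·(10110110011) mod 2 = 1+0+0+0+0+1+0+0+0+1+1 mod 2 = 0
  c[2] = d·G[:,2] = (11001101011)·(10000000000) mod 2 = 1+0+0+0+0+0+0+0+0+0+0 mod 2 = 1
  c[3] = d·G[:,3] = (11001101011)·(01110001111) mod 2 = 0+1+0+0+0+0+0+1+0+1+1 mod 2 = 0
  c[4] = d·G[:,4] = (11001101011)·(01000000000) mod 2 = 0+1+0+0+0+0+0+0+0+0+0 mod 2 = 1
  c[5] = d·G[:,5] = (11001101011)·(00100000000) mod 2 = 0+0+0+0+0+0+0+0+0+0+0 mod 2 = 0
  c[6] = d·G[:,6] = (11001101011)·(00010000000) mod 2 = 0+0+0+0+0+0+0+0+0+0+0 mod 2 = 0
  c[7] = d·G[:,7] = (11001101011)·(00001111111) mod 2 = 0+0+0+0+1+1+0+1+0+1+1 mod 2 = 1
  c[8] = d·G[:,8] = (11001101011)·(00001000000) mod 2 = 0+0+0+0+1+0+0+0+0+0+0 mod 2 = 1
  c[9] = d·G[:,9] = (11001101011)·(00000100000) mod 2 = 0+0+0+0+0+1+0+0+0+0+0 mod 2 = 1
  c[10] = d·G[:,10] = (11001101011)·(00000010000) mod 2 = 0+0+0+0+0+0+0+0+0+0+0 mod 2 = 0
  c[11] = d·G[:,11] = (11001101011)·(00000001000) mod 2 = 0+0+0+0+0+0+0+1+0+0+0 mod 2 = 1
  c[12] = d·G[:,12] = (11001101011)·(00000000100) mod 2 = 0+0+0+0+0+0+0+0+0+0+0 mod 2 = 0
  c[13] = d·G[:,13] = (11001101011)·(00000000010) mod 2 = 0+0+0+0+0+0+0+0+0+1+0 mod 2 = 1
  c[14] = d·G[:,14] = (11001101011)·(00000000001) mod 2 = 0+0+0+0+0+0+0+0+0+0+1 mod 2 = 1
Codeword = 001010011101011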